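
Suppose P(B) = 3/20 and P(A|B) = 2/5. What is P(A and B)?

By definition, P(A|B) = P(A ∩ B) / P(B)
So P(A ∩ B) = P(A|B) × P(B)
= 2/5 × 3/20
= 3/50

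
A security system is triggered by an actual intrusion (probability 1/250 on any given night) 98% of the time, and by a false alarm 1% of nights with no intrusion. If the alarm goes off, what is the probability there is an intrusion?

Let D = the rare event, + = positive/flagged.
P(D) = 1/250
P(+|D) = 98/100 = 49/50
P(+|D') = 1/100
P(+) = P(+|D)P(D) + P(+|D')P(D')
     = \frac{49}{50} × \frac{1}{250} + \frac{1}{100} × \frac{249}{250}
     = \frac{347}{25000}
P(D|+) = P(+|D)P(D)/P(+) = \frac{98}{347}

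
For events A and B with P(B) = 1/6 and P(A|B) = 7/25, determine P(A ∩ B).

By definition, P(A|B) = P(A ∩ B) / P(B)
So P(A ∩ B) = P(A|B) × P(B)
= 7/25 × 1/6
= 7/150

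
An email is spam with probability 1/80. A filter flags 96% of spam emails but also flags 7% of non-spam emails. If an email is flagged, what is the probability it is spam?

Let D = the rare event, + = positive/flagged.
P(D) = 1/80
P(+|D) = 96/100 = 24/25
P(+|D') = 7/100
P(+) = P(+|D)P(D) + P(+|D')P(D')
     = \frac{24}{25} × \frac{1}{80} + \frac{7}{100} × \frac{79}{80}
     = \frac{649}{8000}
P(D|+) = P(+|D)P(D)/P(+) = \frac{96}{649}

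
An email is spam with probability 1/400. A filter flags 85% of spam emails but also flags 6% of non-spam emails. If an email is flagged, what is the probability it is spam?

Let D = the rare event, + = positive/flagged.
P(D) = 1/400
P(+|D) = 85/100 = 17/20
P(+|D') = 6/100 = 3/50
P(+) = P(+|D)P(D) + P(+|D')P(D')
     = \frac{17}{20} × \frac{1}{400} + \frac{3}{50} × \frac{399}{400}
     = \frac{2479}{40000}
P(D|+) = P(+|D)P(D)/P(+) = \frac{85}{2479}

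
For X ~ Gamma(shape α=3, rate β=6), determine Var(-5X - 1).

For X ~ Gamma(shape α=3, rate β=6):
Var(X) = \frac{1}{12}
Var(-5X - 1) = (-5)² × Var(X) = 25 × \frac{1}{12} = \frac{25}{12}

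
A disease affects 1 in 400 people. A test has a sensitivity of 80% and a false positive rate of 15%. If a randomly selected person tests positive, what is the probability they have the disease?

Let D = the rare event, + = positive/flagged.
P(D) = 1/400
P(+|D) = 80/100 = 4/5
P(+|D') = 15/100 = 3/20
P(+) = P(+|D)P(D) + P(+|D')P(D')
     = \frac{4}{5} × \frac{1}{400} + \frac{3}{20} × \frac{399}{400}
     = \frac{1213}{8000}
P(D|+) = P(+|D)P(D)/P(+) = \frac{16}{1213}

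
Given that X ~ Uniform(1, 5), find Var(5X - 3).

For X ~ Uniform(1, 5):
Var(X) = \frac{4}{3}
Var(5X - 3) = (5)² × Var(X) = 25 × \frac{4}{3} = \frac{100}{3}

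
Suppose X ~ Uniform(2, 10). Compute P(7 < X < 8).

P(7 < X < 8) = ∫_{7}^{8} f(x) dx
where f(x) = \frac{1}{8}
= \frac{1}{8}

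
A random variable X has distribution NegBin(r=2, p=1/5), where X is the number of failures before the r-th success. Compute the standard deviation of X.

For X ~ NegBin(r=2, p=1/5), where X is the number of failures before the r-th success:
Var(X) = 40
SD(X) = √(Var(X)) = √(40) = 2 \sqrt{10}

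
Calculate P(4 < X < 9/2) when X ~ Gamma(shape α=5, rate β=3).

P(4 < X < 9/2) = ∫_{4}^{9/2} f(x) dx
where f(x) = \frac{81 x^{4} e^{- 3 x}}{8}
= - \frac{243155}{128 e^{\frac{27}{2}}} + \frac{1237}{e^{12}}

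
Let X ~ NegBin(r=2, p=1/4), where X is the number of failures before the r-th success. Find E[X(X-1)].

E[X(X-1)] = E[X² - X] = E[X²] - E[X]
E[X] = 6
E[X²] = Var(X) + (E[X])² = 24 + (6)² = 60
E[X(X-1)] = 60 - 6 = 54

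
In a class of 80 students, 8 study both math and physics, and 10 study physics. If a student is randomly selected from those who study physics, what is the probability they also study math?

P(A ∩ B) = 8/80 = 1/10
P(B) = 10/80 = 1/8
P(A|B) = P(A ∩ B) / P(B) = (1/10) / (1/8) = 4/5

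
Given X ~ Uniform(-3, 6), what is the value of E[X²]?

Using the identity E[X²] = Var(X) + (E[X])²:
E[X] = \frac{3}{2}
Var(X) = \frac{27}{4}
E[X²] = \frac{27}{4} + (\frac{3}{2})²
= 9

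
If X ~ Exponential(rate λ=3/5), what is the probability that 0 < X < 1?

P(0 < X < 1) = ∫_{0}^{1} f(x) dx
where f(x) = \frac{3 e^{- \frac{3 x}{5}}}{5}
= 1 - e^{- \frac{3}{5}}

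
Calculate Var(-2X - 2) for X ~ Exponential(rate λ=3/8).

For X ~ Exponential(rate λ=3/8):
Var(X) = \frac{64}{9}
Var(-2X - 2) = (-2)² × Var(X) = 4 × \frac{64}{9} = \frac{256}{9}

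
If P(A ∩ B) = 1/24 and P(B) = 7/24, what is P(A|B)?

P(A|B) = P(A ∩ B) / P(B)
= (1/24) / (7/24)
= 1/7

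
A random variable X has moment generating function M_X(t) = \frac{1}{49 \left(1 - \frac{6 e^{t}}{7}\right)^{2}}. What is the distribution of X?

The MGF M(t) = \frac{1}{49 \left(1 - \frac{6 e^{t}}{7}\right)^{2}} is the standard form for the NegativeBinomial distribution.
Comparing with the known MGF formula identifies: NegBin(r=2, p=1/7), X = failures before r-th success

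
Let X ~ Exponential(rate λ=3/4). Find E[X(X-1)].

E[X(X-1)] = E[X² - X] = E[X²] - E[X]
E[X] = \frac{4}{3}
E[X²] = Var(X) + (E[X])² = \frac{16}{9} + (\frac{4}{3})² = \frac{32}{9}
E[X(X-1)] = \frac{32}{9} - \frac{4}{3} = \frac{20}{9}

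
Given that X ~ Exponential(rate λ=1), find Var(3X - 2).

For X ~ Exponential(rate λ=1):
Var(X) = 1
Var(3X - 2) = (3)² × Var(X) = 9 × 1 = 9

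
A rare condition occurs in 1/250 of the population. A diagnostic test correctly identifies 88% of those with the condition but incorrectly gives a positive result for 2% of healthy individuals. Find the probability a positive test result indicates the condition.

Let D = the rare event, + = positive/flagged.
P(D) = 1/250
P(+|D) = 88/100 = 22/25
P(+|D') = 2/100 = 1/50
P(+) = P(+|D)P(D) + P(+|D')P(D')
     = \frac{22}{25} × \frac{1}{250} + \frac{1}{50} × \frac{249}{250}
     = \frac{293}{12500}
P(D|+) = P(+|D)P(D)/P(+) = \frac{44}{293}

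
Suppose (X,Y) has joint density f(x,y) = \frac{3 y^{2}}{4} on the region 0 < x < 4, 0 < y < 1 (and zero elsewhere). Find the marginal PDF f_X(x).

f_X(x) = ∫_0^1 f(x,y) dy
= ∫_0^1 \frac{3 y^{2}}{4} dy
= \frac{1}{4} for 0 < x < 4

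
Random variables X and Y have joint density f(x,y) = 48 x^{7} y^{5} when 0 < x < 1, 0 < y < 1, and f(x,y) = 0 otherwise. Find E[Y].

E[Y] = ∫_0^1 ∫_0^1 y × f(x,y) dx dy
= \frac{6}{7}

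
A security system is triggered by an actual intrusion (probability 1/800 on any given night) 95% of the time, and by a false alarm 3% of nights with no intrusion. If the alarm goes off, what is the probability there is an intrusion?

Let D = the rare event, + = positive/flagged.
P(D) = 1/800
P(+|D) = 95/100 = 19/20
P(+|D') = 3/100
P(+) = P(+|D)P(D) + P(+|D')P(D')
     = \frac{19}{20} × \frac{1}{800} + \frac{3}{100} × \frac{799}{800}
     = \frac{623}{20000}
P(D|+) = P(+|D)P(D)/P(+) = \frac{95}{2492}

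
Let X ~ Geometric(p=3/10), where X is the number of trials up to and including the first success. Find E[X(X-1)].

E[X(X-1)] = E[X² - X] = E[X²] - E[X]
E[X] = \frac{10}{3}
E[X²] = Var(X) + (E[X])² = \frac{70}{9} + (\frac{10}{3})² = \frac{170}{9}
E[X(X-1)] = \frac{170}{9} - \frac{10}{3} = \frac{140}{9}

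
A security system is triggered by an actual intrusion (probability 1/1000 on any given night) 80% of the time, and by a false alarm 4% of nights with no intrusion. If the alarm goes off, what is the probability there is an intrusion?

Let D = the rare event, + = positive/flagged.
P(D) = 1/1000
P(+|D) = 80/100 = 4/5
P(+|D') = 4/100 = 1/25
P(+) = P(+|D)P(D) + P(+|D')P(D')
     = \frac{4}{5} × \frac{1}{1000} + \frac{1}{25} × \frac{999}{1000}
     = \frac{1019}{25000}
P(D|+) = P(+|D)P(D)/P(+) = \frac{20}{1019}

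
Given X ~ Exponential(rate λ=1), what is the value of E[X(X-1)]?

E[X(X-1)] = E[X² - X] = E[X²] - E[X]
E[X] = 1
E[X²] = Var(X) + (E[X])² = 1 + (1)² = 2
E[X(X-1)] = 2 - 1 = 1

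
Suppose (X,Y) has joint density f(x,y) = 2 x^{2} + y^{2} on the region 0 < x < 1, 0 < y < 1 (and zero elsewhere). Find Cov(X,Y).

E[XY] = ∫∫ xy × f(x,y) dx dy = \frac{3}{8}
E[X] = \frac{2}{3}
E[Y] = \frac{7}{12}
Cov(X,Y) = E[XY] - E[X]E[Y] = - \frac{1}{72}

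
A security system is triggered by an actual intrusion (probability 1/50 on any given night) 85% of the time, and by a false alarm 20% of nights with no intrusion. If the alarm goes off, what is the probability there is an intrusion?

Let D = the rare event, + = positive/flagged.
P(D) = 1/50
P(+|D) = 85/100 = 17/20
P(+|D') = 20/100 = 1/5
P(+) = P(+|D)P(D) + P(+|D')P(D')
     = \frac{17}{20} × \frac{1}{50} + \frac{1}{5} × \frac{49}{50}
     = \frac{213}{1000}
P(D|+) = P(+|D)P(D)/P(+) = \frac{17}{213}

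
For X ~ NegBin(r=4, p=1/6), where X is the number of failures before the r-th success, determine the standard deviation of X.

For X ~ NegBin(r=4, p=1/6), where X is the number of failures before the r-th success:
Var(X) = 120
SD(X) = √(Var(X)) = √(120) = 2 \sqrt{30}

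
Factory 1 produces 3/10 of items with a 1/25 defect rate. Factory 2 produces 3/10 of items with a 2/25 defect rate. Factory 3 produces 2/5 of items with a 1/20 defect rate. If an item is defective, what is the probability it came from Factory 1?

Using Bayes' theorem:
P(F1) = 3/10, P(D|F1) = 1/25
P(F2) = 3/10, P(D|F2) = 2/25
P(F3) = 2/5, P(D|F3) = 1/20
P(D) = P(D|F1)P(F1) + P(D|F2)P(F2) + P(D|F3)P(F3)
     = \frac{7}{125}
P(F1|D) = P(D|F1)P(F1) / P(D)
= \frac{3}{14}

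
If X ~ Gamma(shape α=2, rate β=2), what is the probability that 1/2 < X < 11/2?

P(1/2 < X < 11/2) = ∫_{1/2}^{11/2} f(x) dx
where f(x) = 4 x e^{- 2 x}
= \frac{2 \left(-6 + e^{10}\right)}{e^{11}}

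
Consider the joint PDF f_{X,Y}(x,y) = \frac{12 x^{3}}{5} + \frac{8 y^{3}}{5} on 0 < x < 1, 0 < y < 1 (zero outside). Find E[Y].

E[Y] = ∫_0^1 ∫_0^1 y × f(x,y) dx dy
= \frac{31}{50}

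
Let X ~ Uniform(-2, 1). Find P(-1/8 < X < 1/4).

P(-1/8 < X < 1/4) = ∫_{-1/8}^{1/4} f(x) dx
where f(x) = \frac{1}{3}
= \frac{1}{8}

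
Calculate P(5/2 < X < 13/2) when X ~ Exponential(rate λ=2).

P(5/2 < X < 13/2) = ∫_{5/2}^{13/2} f(x) dx
where f(x) = 2 e^{- 2 x}
= - \frac{1 - e^{8}}{e^{13}}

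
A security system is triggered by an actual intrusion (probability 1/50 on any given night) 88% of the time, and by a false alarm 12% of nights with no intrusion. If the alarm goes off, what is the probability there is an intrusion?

Let D = the rare event, + = positive/flagged.
P(D) = 1/50
P(+|D) = 88/100 = 22/25
P(+|D') = 12/100 = 3/25
P(+) = P(+|D)P(D) + P(+|D')P(D')
     = \frac{22}{25} × \frac{1}{50} + \frac{3}{25} × \frac{49}{50}
     = \frac{169}{1250}
P(D|+) = P(+|D)P(D)/P(+) = \frac{22}{169}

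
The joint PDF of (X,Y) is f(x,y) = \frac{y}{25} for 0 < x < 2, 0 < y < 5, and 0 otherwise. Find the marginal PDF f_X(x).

f_X(x) = ∫_0^5 f(x,y) dy
= ∫_0^5 \frac{y}{25} dy
= \frac{1}{2} for 0 < x < 2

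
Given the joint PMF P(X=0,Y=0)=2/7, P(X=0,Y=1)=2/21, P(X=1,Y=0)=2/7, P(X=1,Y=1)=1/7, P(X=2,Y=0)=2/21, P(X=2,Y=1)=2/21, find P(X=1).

P(X=1) = P(X=1,Y=0) + P(X=1,Y=1)
= 2/7 + 1/7
= 3/7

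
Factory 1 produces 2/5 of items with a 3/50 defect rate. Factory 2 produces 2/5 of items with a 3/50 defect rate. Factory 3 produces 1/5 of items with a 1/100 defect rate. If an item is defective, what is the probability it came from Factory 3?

Using Bayes' theorem:
P(F1) = 2/5, P(D|F1) = 3/50
P(F2) = 2/5, P(D|F2) = 3/50
P(F3) = 1/5, P(D|F3) = 1/100
P(D) = P(D|F1)P(F1) + P(D|F2)P(F2) + P(D|F3)P(F3)
     = \frac{1}{20}
P(F3|D) = P(D|F3)P(F3) / P(D)
= \frac{1}{25}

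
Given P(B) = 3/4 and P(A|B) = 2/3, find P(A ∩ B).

By definition, P(A|B) = P(A ∩ B) / P(B)
So P(A ∩ B) = P(A|B) × P(B)
= 2/3 × 3/4
= 1/2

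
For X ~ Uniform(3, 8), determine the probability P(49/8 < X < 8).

P(49/8 < X < 8) = ∫_{49/8}^{8} f(x) dx
where f(x) = \frac{1}{5}
= \frac{3}{8}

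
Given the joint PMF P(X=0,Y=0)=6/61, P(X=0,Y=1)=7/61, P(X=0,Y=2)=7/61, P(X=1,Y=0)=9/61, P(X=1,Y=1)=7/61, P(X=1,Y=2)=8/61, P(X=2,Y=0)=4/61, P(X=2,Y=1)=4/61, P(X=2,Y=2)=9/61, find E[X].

First find marginal of X:
P(X=0) = 20/61
P(X=1) = 24/61
P(X=2) = 17/61
E[X] = 0 × 20/61 + 1 × 24/61 + 2 × 17/61 = 58/61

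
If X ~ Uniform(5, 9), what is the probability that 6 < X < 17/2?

P(6 < X < 17/2) = ∫_{6}^{17/2} f(x) dx
where f(x) = \frac{1}{4}
= \frac{5}{8}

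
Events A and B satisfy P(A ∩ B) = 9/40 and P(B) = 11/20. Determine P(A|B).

P(A|B) = P(A ∩ B) / P(B)
= (9/40) / (11/20)
= 9/22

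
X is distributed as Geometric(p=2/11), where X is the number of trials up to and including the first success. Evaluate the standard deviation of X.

For X ~ Geometric(p=2/11), where X is the number of trials up to and including the first success:
Var(X) = \frac{99}{4}
SD(X) = √(Var(X)) = √(\frac{99}{4}) = \frac{3 \sqrt{11}}{2}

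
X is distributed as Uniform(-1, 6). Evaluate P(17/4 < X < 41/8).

P(17/4 < X < 41/8) = ∫_{17/4}^{41/8} f(x) dx
where f(x) = \frac{1}{7}
= \frac{1}{8}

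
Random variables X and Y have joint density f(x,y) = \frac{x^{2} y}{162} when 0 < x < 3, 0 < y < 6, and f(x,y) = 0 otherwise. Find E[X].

f_X(x) = ∫_0^6 \frac{x^{2} y}{162} dy = \frac{x^{2}}{9}
E[X] = ∫_0^3 x × (\frac{x^{2}}{9}) dx = \frac{9}{4}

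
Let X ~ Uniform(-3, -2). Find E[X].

For X ~ Uniform(-3, -2), the expected value is:
E[X] = - \frac{5}{2}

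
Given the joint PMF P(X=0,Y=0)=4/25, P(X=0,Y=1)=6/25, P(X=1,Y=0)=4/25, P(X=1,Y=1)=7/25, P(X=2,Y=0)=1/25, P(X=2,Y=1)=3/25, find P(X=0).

P(X=0) = P(X=0,Y=0) + P(X=0,Y=1)
= 4/25 + 6/25
= 2/5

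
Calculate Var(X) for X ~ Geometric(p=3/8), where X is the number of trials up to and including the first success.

For X ~ Geometric(p=3/8), where X is the number of trials up to and including the first success:
Var(X) = \frac{40}{9}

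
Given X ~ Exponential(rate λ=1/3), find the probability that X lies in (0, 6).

P(0 < X < 6) = ∫_{0}^{6} f(x) dx
where f(x) = \frac{e^{- \frac{x}{3}}}{3}
= 1 - e^{-2}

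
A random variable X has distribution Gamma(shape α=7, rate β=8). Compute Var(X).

For X ~ Gamma(shape α=7, rate β=8):
Var(X) = \frac{7}{64}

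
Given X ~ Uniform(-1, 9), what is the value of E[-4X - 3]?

For X ~ Uniform(-1, 9):
E[X] = 4
E[-4X - 3] = -4 × E[X] - 3 = -19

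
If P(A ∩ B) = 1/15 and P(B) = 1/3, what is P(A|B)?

P(A|B) = P(A ∩ B) / P(B)
= (1/15) / (1/3)
= 1/5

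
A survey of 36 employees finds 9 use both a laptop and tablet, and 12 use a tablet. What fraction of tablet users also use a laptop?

P(A ∩ B) = 9/36 = 1/4
P(B) = 12/36 = 1/3
P(A|B) = P(A ∩ B) / P(B) = (1/4) / (1/3) = 3/4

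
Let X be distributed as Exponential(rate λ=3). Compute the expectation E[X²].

Using the identity E[X²] = Var(X) + (E[X])²:
E[X] = \frac{1}{3}
Var(X) = \frac{1}{9}
E[X²] = \frac{1}{9} + (\frac{1}{3})²
= \frac{2}{9}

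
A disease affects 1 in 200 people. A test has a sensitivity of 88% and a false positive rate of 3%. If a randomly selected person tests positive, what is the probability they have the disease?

Let D = the rare event, + = positive/flagged.
P(D) = 1/200
P(+|D) = 88/100 = 22/25
P(+|D') = 3/100
P(+) = P(+|D)P(D) + P(+|D')P(D')
     = \frac{22}{25} × \frac{1}{200} + \frac{3}{100} × \frac{199}{200}
     = \frac{137}{4000}
P(D|+) = P(+|D)P(D)/P(+) = \frac{88}{685}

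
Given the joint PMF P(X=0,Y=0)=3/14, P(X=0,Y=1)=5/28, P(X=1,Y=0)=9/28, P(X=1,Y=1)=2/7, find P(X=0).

P(X=0) = P(X=0,Y=0) + P(X=0,Y=1)
= 3/14 + 5/28
= 11/28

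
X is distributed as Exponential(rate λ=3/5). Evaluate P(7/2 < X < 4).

P(7/2 < X < 4) = ∫_{7/2}^{4} f(x) dx
where f(x) = \frac{3 e^{- \frac{3 x}{5}}}{5}
= - \frac{1}{e^{\frac{12}{5}}} + e^{- \frac{21}{10}}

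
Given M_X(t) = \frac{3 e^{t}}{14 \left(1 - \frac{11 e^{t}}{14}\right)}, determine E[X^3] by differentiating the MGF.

To find E[X^3], compute M^(3)(0):
M^(1)(t) = \frac{3 e^{t}}{14 \left(1 - \frac{11 e^{t}}{14}\right)} + \frac{33 e^{2 t}}{196 \left(1 - \frac{11 e^{t}}{14}\right)^{2}}
M^(2)(t) = \frac{3 e^{t}}{14 \left(1 - \frac{11 e^{t}}{14}\right)} + \frac{99 e^{2 t}}{196 \left(1 - \frac{11 e^{t}}{14}\right)^{2}} + \frac{363 e^{3 t}}{1372 \left(1 - \frac{11 e^{t}}{14}\right)^{3}}
M^(3)(t) = \frac{3 e^{t}}{14 \left(1 - \frac{11 e^{t}}{14}\right)} + \frac{33 e^{2 t}}{28 \left(1 - \frac{11 e^{t}}{14}\right)^{2}} + \frac{1089 e^{3 t}}{686 \left(1 - \frac{11 e^{t}}{14}\right)^{3}} + \frac{11979 e^{4 t}}{19208 \left(1 - \frac{11 e^{t}}{14}\right)^{4}}
M^(3)(0) = \frac{4354}{9}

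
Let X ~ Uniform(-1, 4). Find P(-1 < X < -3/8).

P(-1 < X < -3/8) = ∫_{-1}^{-3/8} f(x) dx
where f(x) = \frac{1}{5}
= \frac{1}{8}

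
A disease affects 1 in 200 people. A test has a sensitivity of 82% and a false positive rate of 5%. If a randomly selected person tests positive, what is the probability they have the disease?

Let D = the rare event, + = positive/flagged.
P(D) = 1/200
P(+|D) = 82/100 = 41/50
P(+|D') = 5/100 = 1/20
P(+) = P(+|D)P(D) + P(+|D')P(D')
     = \frac{41}{50} × \frac{1}{200} + \frac{1}{20} × \frac{199}{200}
     = \frac{1077}{20000}
P(D|+) = P(+|D)P(D)/P(+) = \frac{82}{1077}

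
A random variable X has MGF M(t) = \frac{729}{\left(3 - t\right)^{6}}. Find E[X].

To find E[X], compute M^(1)(0):
M^(1)(t) = \frac{4374}{\left(3 - t\right)^{7}}
M^(1)(0) = 2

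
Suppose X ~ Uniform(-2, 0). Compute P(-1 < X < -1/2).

P(-1 < X < -1/2) = ∫_{-1}^{-1/2} f(x) dx
where f(x) = \frac{1}{2}
= \frac{1}{4}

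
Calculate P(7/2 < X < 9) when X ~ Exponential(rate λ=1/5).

P(7/2 < X < 9) = ∫_{7/2}^{9} f(x) dx
where f(x) = \frac{e^{- \frac{x}{5}}}{5}
= - \frac{1}{e^{\frac{9}{5}}} + e^{- \frac{7}{10}}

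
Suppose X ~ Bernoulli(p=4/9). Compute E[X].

For X ~ Bernoulli(p=4/9), the expected value is:
E[X] = \frac{4}{9}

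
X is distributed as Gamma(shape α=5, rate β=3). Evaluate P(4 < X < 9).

P(4 < X < 9) = ∫_{4}^{9} f(x) dx
where f(x) = \frac{81 x^{4} e^{- 3 x}}{8}
= \frac{-206531 + 9896 e^{15}}{8 e^{27}}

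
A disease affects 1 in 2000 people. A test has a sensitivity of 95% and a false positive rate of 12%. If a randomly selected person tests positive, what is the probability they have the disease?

Let D = the rare event, + = positive/flagged.
P(D) = 1/2000
P(+|D) = 95/100 = 19/20
P(+|D') = 12/100 = 3/25
P(+) = P(+|D)P(D) + P(+|D')P(D')
     = \frac{19}{20} × \frac{1}{2000} + \frac{3}{25} × \frac{1999}{2000}
     = \frac{24083}{200000}
P(D|+) = P(+|D)P(D)/P(+) = \frac{95}{24083}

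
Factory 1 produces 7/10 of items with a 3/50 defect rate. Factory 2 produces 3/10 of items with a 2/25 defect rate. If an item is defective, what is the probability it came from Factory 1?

Using Bayes' theorem:
P(F1) = 7/10, P(D|F1) = 3/50
P(F2) = 3/10, P(D|F2) = 2/25
P(D) = P(D|F1)P(F1) + P(D|F2)P(F2)
     = \frac{33}{500}
P(F1|D) = P(D|F1)P(F1) / P(D)
= \frac{7}{11}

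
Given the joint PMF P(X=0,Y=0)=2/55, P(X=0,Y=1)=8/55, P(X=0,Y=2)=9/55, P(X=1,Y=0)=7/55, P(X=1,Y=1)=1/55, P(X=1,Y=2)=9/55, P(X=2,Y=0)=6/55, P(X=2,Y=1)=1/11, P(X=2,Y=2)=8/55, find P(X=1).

P(X=1) = P(X=1,Y=0) + P(X=1,Y=1) + P(X=1,Y=2)
= 7/55 + 1/55 + 9/55
= 17/55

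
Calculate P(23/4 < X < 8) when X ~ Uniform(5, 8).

P(23/4 < X < 8) = ∫_{23/4}^{8} f(x) dx
where f(x) = \frac{1}{3}
= \frac{3}{4}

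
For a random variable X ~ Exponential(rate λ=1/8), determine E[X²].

Using the identity E[X²] = Var(X) + (E[X])²:
E[X] = 8
Var(X) = 64
E[X²] = 64 + (8)²
= 128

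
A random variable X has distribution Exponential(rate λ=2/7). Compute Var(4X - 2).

For X ~ Exponential(rate λ=2/7):
Var(X) = \frac{49}{4}
Var(4X - 2) = (4)² × Var(X) = 16 × \frac{49}{4} = 196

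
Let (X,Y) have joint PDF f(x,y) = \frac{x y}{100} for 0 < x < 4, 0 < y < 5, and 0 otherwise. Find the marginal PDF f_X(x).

f_X(x) = ∫_0^5 f(x,y) dy
= ∫_0^5 \frac{x y}{100} dy
= \frac{x}{8} for 0 < x < 4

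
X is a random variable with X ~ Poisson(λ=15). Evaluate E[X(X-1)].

E[X(X-1)] = E[X² - X] = E[X²] - E[X]
E[X] = 15
E[X²] = Var(X) + (E[X])² = 15 + (15)² = 240
E[X(X-1)] = 240 - 15 = 225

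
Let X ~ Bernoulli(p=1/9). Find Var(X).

For X ~ Bernoulli(p=1/9):
Var(X) = \frac{8}{81}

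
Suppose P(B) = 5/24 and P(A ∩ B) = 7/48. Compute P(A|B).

P(A|B) = P(A ∩ B) / P(B)
= (7/48) / (5/24)
= 7/10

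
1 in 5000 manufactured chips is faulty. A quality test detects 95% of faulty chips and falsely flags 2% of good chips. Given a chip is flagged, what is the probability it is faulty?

Let D = the rare event, + = positive/flagged.
P(D) = 1/5000
P(+|D) = 95/100 = 19/20
P(+|D') = 2/100 = 1/50
P(+) = P(+|D)P(D) + P(+|D')P(D')
     = \frac{19}{20} × \frac{1}{5000} + \frac{1}{50} × \frac{4999}{5000}
     = \frac{10093}{500000}
P(D|+) = P(+|D)P(D)/P(+) = \frac{95}{10093}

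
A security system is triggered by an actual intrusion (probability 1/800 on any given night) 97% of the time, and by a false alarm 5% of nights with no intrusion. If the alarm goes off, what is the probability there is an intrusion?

Let D = the rare event, + = positive/flagged.
P(D) = 1/800
P(+|D) = 97/100
P(+|D') = 5/100 = 1/20
P(+) = P(+|D)P(D) + P(+|D')P(D')
     = \frac{97}{100} × \frac{1}{800} + \frac{1}{20} × \frac{799}{800}
     = \frac{1023}{20000}
P(D|+) = P(+|D)P(D)/P(+) = \frac{97}{4092}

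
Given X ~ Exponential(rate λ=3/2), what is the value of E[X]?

For X ~ Exponential(rate λ=3/2), the expected value is:
E[X] = \frac{2}{3}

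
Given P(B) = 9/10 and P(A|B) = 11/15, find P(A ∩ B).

By definition, P(A|B) = P(A ∩ B) / P(B)
So P(A ∩ B) = P(A|B) × P(B)
= 11/15 × 9/10
= 33/50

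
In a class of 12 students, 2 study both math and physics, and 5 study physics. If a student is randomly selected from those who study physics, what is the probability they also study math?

P(A ∩ B) = 2/12 = 1/6
P(B) = 5/12
P(A|B) = P(A ∩ B) / P(B) = (1/6) / (5/12) = 2/5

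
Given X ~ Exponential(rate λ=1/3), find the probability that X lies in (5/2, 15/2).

P(5/2 < X < 15/2) = ∫_{5/2}^{15/2} f(x) dx
where f(x) = \frac{e^{- \frac{x}{3}}}{3}
= - \frac{1}{e^{\frac{5}{2}}} + e^{- \frac{5}{6}}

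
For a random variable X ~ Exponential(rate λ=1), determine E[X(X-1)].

E[X(X-1)] = E[X² - X] = E[X²] - E[X]
E[X] = 1
E[X²] = Var(X) + (E[X])² = 1 + (1)² = 2
E[X(X-1)] = 2 - 1 = 1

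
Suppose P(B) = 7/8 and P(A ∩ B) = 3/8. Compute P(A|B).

P(A|B) = P(A ∩ B) / P(B)
= (3/8) / (7/8)
= 3/7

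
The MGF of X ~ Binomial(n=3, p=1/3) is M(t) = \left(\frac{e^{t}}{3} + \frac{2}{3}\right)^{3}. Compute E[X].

To find E[X], compute M^(1)(0):
M^(1)(t) = \left(\frac{e^{t}}{3} + \frac{2}{3}\right)^{2} e^{t}
M^(1)(0) = 1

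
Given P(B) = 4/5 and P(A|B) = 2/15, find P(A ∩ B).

By definition, P(A|B) = P(A ∩ B) / P(B)
So P(A ∩ B) = P(A|B) × P(B)
= 2/15 × 4/5
= 8/75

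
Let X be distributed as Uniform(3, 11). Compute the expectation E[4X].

For X ~ Uniform(3, 11):
E[X] = 7
E[4X] = 4 × E[X] + 0 = 28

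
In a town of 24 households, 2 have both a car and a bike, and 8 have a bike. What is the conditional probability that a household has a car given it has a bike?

P(A ∩ B) = 2/24 = 1/12
P(B) = 8/24 = 1/3
P(A|B) = P(A ∩ B) / P(B) = (1/12) / (1/3) = 1/4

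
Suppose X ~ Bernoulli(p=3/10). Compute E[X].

For X ~ Bernoulli(p=3/10), the expected value is:
E[X] = \frac{3}{10}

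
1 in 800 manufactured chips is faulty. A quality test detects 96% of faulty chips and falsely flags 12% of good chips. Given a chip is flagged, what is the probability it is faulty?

Let D = the rare event, + = positive/flagged.
P(D) = 1/800
P(+|D) = 96/100 = 24/25
P(+|D') = 12/100 = 3/25
P(+) = P(+|D)P(D) + P(+|D')P(D')
     = \frac{24}{25} × \frac{1}{800} + \frac{3}{25} × \frac{799}{800}
     = \frac{2421}{20000}
P(D|+) = P(+|D)P(D)/P(+) = \frac{8}{807}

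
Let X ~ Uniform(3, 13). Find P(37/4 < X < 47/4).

P(37/4 < X < 47/4) = ∫_{37/4}^{47/4} f(x) dx
where f(x) = \frac{1}{10}
= \frac{1}{4}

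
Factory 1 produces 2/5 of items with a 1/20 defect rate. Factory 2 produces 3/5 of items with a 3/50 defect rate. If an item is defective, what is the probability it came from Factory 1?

Using Bayes' theorem:
P(F1) = 2/5, P(D|F1) = 1/20
P(F2) = 3/5, P(D|F2) = 3/50
P(D) = P(D|F1)P(F1) + P(D|F2)P(F2)
     = \frac{7}{125}
P(F1|D) = P(D|F1)P(F1) / P(D)
= \frac{5}{14}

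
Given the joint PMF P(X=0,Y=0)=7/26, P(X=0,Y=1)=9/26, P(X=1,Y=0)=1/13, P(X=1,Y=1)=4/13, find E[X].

First find marginal of X:
P(X=0) = 8/13
P(X=1) = 5/13
E[X] = 0 × 8/13 + 1 × 5/13 = 5/13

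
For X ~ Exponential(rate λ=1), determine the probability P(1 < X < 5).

P(1 < X < 5) = ∫_{1}^{5} f(x) dx
where f(x) = e^{- x}
= - \frac{1 - e^{4}}{e^{5}}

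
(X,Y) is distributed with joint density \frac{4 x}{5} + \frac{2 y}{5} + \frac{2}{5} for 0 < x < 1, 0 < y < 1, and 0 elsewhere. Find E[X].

E[X] = ∫_0^1 ∫_0^1 x × f(x,y) dy dx
= ∫_0^1 ∫_0^1 x × (\frac{4 x}{5} + \frac{2 y}{5} + \frac{2}{5}) dy dx
= \frac{17}{30}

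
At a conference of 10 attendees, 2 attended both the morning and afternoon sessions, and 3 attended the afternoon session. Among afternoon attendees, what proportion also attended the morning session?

P(A ∩ B) = 2/10 = 1/5
P(B) = 3/10
P(A|B) = P(A ∩ B) / P(B) = (1/5) / (3/10) = 2/3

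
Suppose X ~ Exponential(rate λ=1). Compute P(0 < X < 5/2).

P(0 < X < 5/2) = ∫_{0}^{5/2} f(x) dx
where f(x) = e^{- x}
= 1 - e^{- \frac{5}{2}}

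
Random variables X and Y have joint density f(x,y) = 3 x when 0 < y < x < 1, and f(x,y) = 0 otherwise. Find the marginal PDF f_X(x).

f_X(x) = ∫_0^x 3 x dy = 3 x^{2}
for 0 < x < 1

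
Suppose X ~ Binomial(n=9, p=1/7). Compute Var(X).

For X ~ Binomial(n=9, p=1/7):
Var(X) = \frac{54}{49}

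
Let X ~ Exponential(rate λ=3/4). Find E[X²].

Using the identity E[X²] = Var(X) + (E[X])²:
E[X] = \frac{4}{3}
Var(X) = \frac{16}{9}
E[X²] = \frac{16}{9} + (\frac{4}{3})²
= \frac{32}{9}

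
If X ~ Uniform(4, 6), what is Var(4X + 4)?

For X ~ Uniform(4, 6):
Var(X) = \frac{1}{3}
Var(4X + 4) = (4)² × Var(X) = 16 × \frac{1}{3} = \frac{16}{3}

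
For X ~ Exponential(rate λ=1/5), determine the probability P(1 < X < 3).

P(1 < X < 3) = ∫_{1}^{3} f(x) dx
where f(x) = \frac{e^{- \frac{x}{5}}}{5}
= - \frac{1 - e^{\frac{2}{5}}}{e^{\frac{3}{5}}}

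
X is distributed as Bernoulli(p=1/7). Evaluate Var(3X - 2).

For X ~ Bernoulli(p=1/7):
Var(X) = \frac{6}{49}
Var(3X - 2) = (3)² × Var(X) = 9 × \frac{6}{49} = \frac{54}{49}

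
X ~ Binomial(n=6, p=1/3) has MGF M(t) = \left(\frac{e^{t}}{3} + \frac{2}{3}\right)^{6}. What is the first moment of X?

To find E[X], compute M^(1)(0):
M^(1)(t) = 2 \left(\frac{e^{t}}{3} + \frac{2}{3}\right)^{5} e^{t}
M^(1)(0) = 2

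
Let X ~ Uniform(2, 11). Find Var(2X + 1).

For X ~ Uniform(2, 11):
Var(X) = \frac{27}{4}
Var(2X + 1) = (2)² × Var(X) = 4 × \frac{27}{4} = 27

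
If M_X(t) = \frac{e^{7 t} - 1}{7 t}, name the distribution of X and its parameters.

The MGF M(t) = \frac{e^{7 t} - 1}{7 t} is the standard form for the Uniform distribution.
Comparing with the known MGF formula identifies: Uniform(0, 7)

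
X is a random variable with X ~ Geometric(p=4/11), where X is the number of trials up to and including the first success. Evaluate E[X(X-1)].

E[X(X-1)] = E[X² - X] = E[X²] - E[X]
E[X] = \frac{11}{4}
E[X²] = Var(X) + (E[X])² = \frac{77}{16} + (\frac{11}{4})² = \frac{99}{8}
E[X(X-1)] = \frac{99}{8} - \frac{11}{4} = \frac{77}{8}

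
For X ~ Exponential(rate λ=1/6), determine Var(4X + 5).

For X ~ Exponential(rate λ=1/6):
Var(X) = 36
Var(4X + 5) = (4)² × Var(X) = 16 × 36 = 576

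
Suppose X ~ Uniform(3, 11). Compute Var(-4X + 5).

For X ~ Uniform(3, 11):
Var(X) = \frac{16}{3}
Var(-4X + 5) = (-4)² × Var(X) = 16 × \frac{16}{3} = \frac{256}{3}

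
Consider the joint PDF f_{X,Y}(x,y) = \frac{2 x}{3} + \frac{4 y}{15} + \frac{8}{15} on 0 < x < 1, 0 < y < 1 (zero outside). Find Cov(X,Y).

E[XY] = ∫∫ xy × f(x,y) dx dy = \frac{13}{45}
E[X] = \frac{5}{9}
E[Y] = \frac{47}{90}
Cov(X,Y) = E[XY] - E[X]E[Y] = - \frac{1}{810}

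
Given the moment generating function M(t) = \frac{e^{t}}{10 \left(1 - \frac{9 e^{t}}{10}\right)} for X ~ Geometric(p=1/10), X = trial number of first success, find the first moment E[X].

To find E[X], compute M^(1)(0):
M^(1)(t) = \frac{e^{t}}{10 \left(1 - \frac{9 e^{t}}{10}\right)} + \frac{9 e^{2 t}}{100 \left(1 - \frac{9 e^{t}}{10}\right)^{2}}
M^(1)(0) = 10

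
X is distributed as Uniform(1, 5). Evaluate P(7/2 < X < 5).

P(7/2 < X < 5) = ∫_{7/2}^{5} f(x) dx
where f(x) = \frac{1}{4}
= \frac{3}{8}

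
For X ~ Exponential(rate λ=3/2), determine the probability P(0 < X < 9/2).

P(0 < X < 9/2) = ∫_{0}^{9/2} f(x) dx
where f(x) = \frac{3 e^{- \frac{3 x}{2}}}{2}
= 1 - e^{- \frac{27}{4}}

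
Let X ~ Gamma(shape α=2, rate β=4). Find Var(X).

For X ~ Gamma(shape α=2, rate β=4):
Var(X) = \frac{1}{8}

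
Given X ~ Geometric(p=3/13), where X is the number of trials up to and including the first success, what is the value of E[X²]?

Using the identity E[X²] = Var(X) + (E[X])²:
E[X] = \frac{13}{3}
Var(X) = \frac{130}{9}
E[X²] = \frac{130}{9} + (\frac{13}{3})²
= \frac{299}{9}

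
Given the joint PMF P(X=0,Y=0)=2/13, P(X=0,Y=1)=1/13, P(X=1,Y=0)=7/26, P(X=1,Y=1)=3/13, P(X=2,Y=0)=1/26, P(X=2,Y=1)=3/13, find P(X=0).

P(X=0) = P(X=0,Y=0) + P(X=0,Y=1)
= 2/13 + 1/13
= 3/13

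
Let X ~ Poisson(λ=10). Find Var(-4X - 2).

For X ~ Poisson(λ=10):
Var(X) = 10
Var(-4X - 2) = (-4)² × Var(X) = 16 × 10 = 160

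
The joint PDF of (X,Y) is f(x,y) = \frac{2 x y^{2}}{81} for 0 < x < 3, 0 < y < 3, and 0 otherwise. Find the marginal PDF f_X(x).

f_X(x) = ∫_0^3 f(x,y) dy
= ∫_0^3 \frac{2 x y^{2}}{81} dy
= \frac{2 x}{9} for 0 < x < 3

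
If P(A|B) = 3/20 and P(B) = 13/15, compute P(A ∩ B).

By definition, P(A|B) = P(A ∩ B) / P(B)
So P(A ∩ B) = P(A|B) × P(B)
= 3/20 × 13/15
= 13/100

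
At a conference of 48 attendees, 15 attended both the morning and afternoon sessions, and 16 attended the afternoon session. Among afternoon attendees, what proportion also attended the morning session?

P(A ∩ B) = 15/48 = 5/16
P(B) = 16/48 = 1/3
P(A|B) = P(A ∩ B) / P(B) = (5/16) / (1/3) = 15/16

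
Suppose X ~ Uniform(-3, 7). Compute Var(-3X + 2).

For X ~ Uniform(-3, 7):
Var(X) = \frac{25}{3}
Var(-3X + 2) = (-3)² × Var(X) = 9 × \frac{25}{3} = 75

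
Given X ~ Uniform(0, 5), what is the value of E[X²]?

Using the identity E[X²] = Var(X) + (E[X])²:
E[X] = \frac{5}{2}
Var(X) = \frac{25}{12}
E[X²] = \frac{25}{12} + (\frac{5}{2})²
= \frac{25}{3}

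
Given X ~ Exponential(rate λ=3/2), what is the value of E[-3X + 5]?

For X ~ Exponential(rate λ=3/2):
E[X] = \frac{2}{3}
E[-3X + 5] = -3 × E[X] + 5 = 3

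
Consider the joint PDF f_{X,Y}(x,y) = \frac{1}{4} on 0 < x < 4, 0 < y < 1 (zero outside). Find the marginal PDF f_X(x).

f_X(x) = ∫_0^1 f(x,y) dy
= ∫_0^1 \frac{1}{4} dy
= \frac{1}{4} for 0 < x < 4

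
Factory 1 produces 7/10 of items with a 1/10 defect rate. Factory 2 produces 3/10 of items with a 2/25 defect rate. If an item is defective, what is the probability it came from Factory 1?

Using Bayes' theorem:
P(F1) = 7/10, P(D|F1) = 1/10
P(F2) = 3/10, P(D|F2) = 2/25
P(D) = P(D|F1)P(F1) + P(D|F2)P(F2)
     = \frac{47}{500}
P(F1|D) = P(D|F1)P(F1) / P(D)
= \frac{35}{47}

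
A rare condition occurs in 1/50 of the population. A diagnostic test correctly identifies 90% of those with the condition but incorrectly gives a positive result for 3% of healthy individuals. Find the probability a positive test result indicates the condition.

Let D = the rare event, + = positive/flagged.
P(D) = 1/50
P(+|D) = 90/100 = 9/10
P(+|D') = 3/100
P(+) = P(+|D)P(D) + P(+|D')P(D')
     = \frac{9}{10} × \frac{1}{50} + \frac{3}{100} × \frac{49}{50}
     = \frac{237}{5000}
P(D|+) = P(+|D)P(D)/P(+) = \frac{30}{79}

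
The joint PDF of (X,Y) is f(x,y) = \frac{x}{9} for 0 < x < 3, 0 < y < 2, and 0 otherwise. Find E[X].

f_X(x) = ∫_0^2 \frac{x}{9} dy = \frac{2 x}{9}
E[X] = ∫_0^3 x × (\frac{2 x}{9}) dx = 2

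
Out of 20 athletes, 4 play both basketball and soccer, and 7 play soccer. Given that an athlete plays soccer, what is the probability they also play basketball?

P(A ∩ B) = 4/20 = 1/5
P(B) = 7/20
P(A|B) = P(A ∩ B) / P(B) = (1/5) / (7/20) = 4/7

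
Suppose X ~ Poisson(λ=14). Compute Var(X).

For X ~ Poisson(λ=14):
Var(X) = 14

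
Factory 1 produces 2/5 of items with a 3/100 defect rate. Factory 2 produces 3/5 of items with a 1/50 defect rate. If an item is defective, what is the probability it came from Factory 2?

Using Bayes' theorem:
P(F1) = 2/5, P(D|F1) = 3/100
P(F2) = 3/5, P(D|F2) = 1/50
P(D) = P(D|F1)P(F1) + P(D|F2)P(F2)
     = \frac{3}{125}
P(F2|D) = P(D|F2)P(F2) / P(D)
= \frac{1}{2}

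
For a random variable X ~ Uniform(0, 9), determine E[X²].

Using the identity E[X²] = Var(X) + (E[X])²:
E[X] = \frac{9}{2}
Var(X) = \frac{27}{4}
E[X²] = \frac{27}{4} + (\frac{9}{2})²
= 27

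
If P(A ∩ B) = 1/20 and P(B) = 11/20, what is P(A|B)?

P(A|B) = P(A ∩ B) / P(B)
= (1/20) / (11/20)
= 1/11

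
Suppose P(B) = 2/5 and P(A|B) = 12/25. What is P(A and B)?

By definition, P(A|B) = P(A ∩ B) / P(B)
So P(A ∩ B) = P(A|B) × P(B)
= 12/25 × 2/5
= 24/125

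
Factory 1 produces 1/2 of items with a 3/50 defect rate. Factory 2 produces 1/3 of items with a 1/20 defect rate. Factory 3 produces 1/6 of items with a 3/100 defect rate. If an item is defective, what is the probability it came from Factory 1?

Using Bayes' theorem:
P(F1) = 1/2, P(D|F1) = 3/50
P(F2) = 1/3, P(D|F2) = 1/20
P(F3) = 1/6, P(D|F3) = 3/100
P(D) = P(D|F1)P(F1) + P(D|F2)P(F2) + P(D|F3)P(F3)
     = \frac{31}{600}
P(F1|D) = P(D|F1)P(F1) / P(D)
= \frac{18}{31}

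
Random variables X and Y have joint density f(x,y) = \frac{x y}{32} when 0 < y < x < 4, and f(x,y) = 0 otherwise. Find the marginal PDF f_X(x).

f_X(x) = ∫_0^x \frac{x y}{32} dy = \frac{x^{3}}{64}
for 0 < x < 4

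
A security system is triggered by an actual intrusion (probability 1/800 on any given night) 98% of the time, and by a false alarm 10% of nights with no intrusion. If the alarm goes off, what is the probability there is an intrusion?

Let D = the rare event, + = positive/flagged.
P(D) = 1/800
P(+|D) = 98/100 = 49/50
P(+|D') = 10/100 = 1/10
P(+) = P(+|D)P(D) + P(+|D')P(D')
     = \frac{49}{50} × \frac{1}{800} + \frac{1}{10} × \frac{799}{800}
     = \frac{1011}{10000}
P(D|+) = P(+|D)P(D)/P(+) = \frac{49}{4044}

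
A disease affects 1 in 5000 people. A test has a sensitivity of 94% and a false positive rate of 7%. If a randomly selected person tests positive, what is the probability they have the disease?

Let D = the rare event, + = positive/flagged.
P(D) = 1/5000
P(+|D) = 94/100 = 47/50
P(+|D') = 7/100
P(+) = P(+|D)P(D) + P(+|D')P(D')
     = \frac{47}{50} × \frac{1}{5000} + \frac{7}{100} × \frac{4999}{5000}
     = \frac{35087}{500000}
P(D|+) = P(+|D)P(D)/P(+) = \frac{94}{35087}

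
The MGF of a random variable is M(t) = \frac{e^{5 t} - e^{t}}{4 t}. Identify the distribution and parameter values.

The MGF M(t) = \frac{e^{5 t} - e^{t}}{4 t} is the standard form for the Uniform distribution.
Comparing with the known MGF formula identifies: Uniform(1, 5)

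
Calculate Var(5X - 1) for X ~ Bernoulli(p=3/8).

For X ~ Bernoulli(p=3/8):
Var(X) = \frac{15}{64}
Var(5X - 1) = (5)² × Var(X) = 25 × \frac{15}{64} = \frac{375}{64}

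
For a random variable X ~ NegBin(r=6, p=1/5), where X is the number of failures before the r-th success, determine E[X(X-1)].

E[X(X-1)] = E[X² - X] = E[X²] - E[X]
E[X] = 24
E[X²] = Var(X) + (E[X])² = 120 + (24)² = 696
E[X(X-1)] = 696 - 24 = 672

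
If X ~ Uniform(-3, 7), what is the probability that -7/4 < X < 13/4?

P(-7/4 < X < 13/4) = ∫_{-7/4}^{13/4} f(x) dx
where f(x) = \frac{1}{10}
= \frac{1}{2}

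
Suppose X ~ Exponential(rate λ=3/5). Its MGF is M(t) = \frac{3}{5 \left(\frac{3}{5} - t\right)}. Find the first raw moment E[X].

To find E[X], compute M^(1)(0):
M^(1)(t) = \frac{3}{5 \left(\frac{3}{5} - t\right)^{2}}
M^(1)(0) = \frac{5}{3}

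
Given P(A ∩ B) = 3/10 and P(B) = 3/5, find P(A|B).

P(A|B) = P(A ∩ B) / P(B)
= (3/10) / (3/5)
= 1/2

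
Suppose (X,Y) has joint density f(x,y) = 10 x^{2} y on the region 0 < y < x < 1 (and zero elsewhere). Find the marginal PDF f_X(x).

f_X(x) = ∫_0^x 10 x^{2} y dy = 5 x^{4}
for 0 < x < 1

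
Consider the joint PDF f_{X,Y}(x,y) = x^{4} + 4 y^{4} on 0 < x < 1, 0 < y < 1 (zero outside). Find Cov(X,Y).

E[XY] = ∫∫ xy × f(x,y) dx dy = \frac{5}{12}
E[X] = \frac{17}{30}
E[Y] = \frac{23}{30}
Cov(X,Y) = E[XY] - E[X]E[Y] = - \frac{4}{225}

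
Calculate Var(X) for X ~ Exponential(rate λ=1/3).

For X ~ Exponential(rate λ=1/3):
Var(X) = 9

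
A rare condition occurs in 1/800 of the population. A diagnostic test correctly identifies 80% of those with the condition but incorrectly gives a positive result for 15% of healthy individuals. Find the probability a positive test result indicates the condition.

Let D = the rare event, + = positive/flagged.
P(D) = 1/800
P(+|D) = 80/100 = 4/5
P(+|D') = 15/100 = 3/20
P(+) = P(+|D)P(D) + P(+|D')P(D')
     = \frac{4}{5} × \frac{1}{800} + \frac{3}{20} × \frac{799}{800}
     = \frac{2413}{16000}
P(D|+) = P(+|D)P(D)/P(+) = \frac{16}{2413}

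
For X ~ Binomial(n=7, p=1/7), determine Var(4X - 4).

For X ~ Binomial(n=7, p=1/7):
Var(X) = \frac{6}{7}
Var(4X - 4) = (4)² × Var(X) = 16 × \frac{6}{7} = \frac{96}{7}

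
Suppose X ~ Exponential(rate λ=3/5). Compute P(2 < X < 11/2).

P(2 < X < 11/2) = ∫_{2}^{11/2} f(x) dx
where f(x) = \frac{3 e^{- \frac{3 x}{5}}}{5}
= - \frac{1}{e^{\frac{33}{10}}} + e^{- \frac{6}{5}}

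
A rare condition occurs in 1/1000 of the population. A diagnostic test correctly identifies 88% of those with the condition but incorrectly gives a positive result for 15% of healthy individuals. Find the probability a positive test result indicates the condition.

Let D = the rare event, + = positive/flagged.
P(D) = 1/1000
P(+|D) = 88/100 = 22/25
P(+|D') = 15/100 = 3/20
P(+) = P(+|D)P(D) + P(+|D')P(D')
     = \frac{22}{25} × \frac{1}{1000} + \frac{3}{20} × \frac{999}{1000}
     = \frac{15073}{100000}
P(D|+) = P(+|D)P(D)/P(+) = \frac{88}{15073}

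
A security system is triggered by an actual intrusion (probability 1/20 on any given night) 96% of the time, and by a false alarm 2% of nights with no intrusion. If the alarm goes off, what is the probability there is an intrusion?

Let D = the rare event, + = positive/flagged.
P(D) = 1/20
P(+|D) = 96/100 = 24/25
P(+|D') = 2/100 = 1/50
P(+) = P(+|D)P(D) + P(+|D')P(D')
     = \frac{24}{25} × \frac{1}{20} + \frac{1}{50} × \frac{19}{20}
     = \frac{67}{1000}
P(D|+) = P(+|D)P(D)/P(+) = \frac{48}{67}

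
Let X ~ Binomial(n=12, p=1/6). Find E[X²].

Using the identity E[X²] = Var(X) + (E[X])²:
E[X] = 2
Var(X) = \frac{5}{3}
E[X²] = \frac{5}{3} + (2)²
= \frac{17}{3}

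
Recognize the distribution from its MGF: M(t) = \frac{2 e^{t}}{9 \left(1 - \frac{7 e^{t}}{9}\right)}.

The MGF M(t) = \frac{2 e^{t}}{9 \left(1 - \frac{7 e^{t}}{9}\right)} is the standard form for the Geometric distribution.
Comparing with the known MGF formula identifies: Geometric(p=2/9), X = trial number of first success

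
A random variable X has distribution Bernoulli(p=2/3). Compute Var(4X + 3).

For X ~ Bernoulli(p=2/3):
Var(X) = \frac{2}{9}
Var(4X + 3) = (4)² × Var(X) = 16 × \frac{2}{9} = \frac{32}{9}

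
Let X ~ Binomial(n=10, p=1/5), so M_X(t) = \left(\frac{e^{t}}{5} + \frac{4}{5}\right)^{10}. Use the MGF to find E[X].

To find E[X], compute M^(1)(0):
M^(1)(t) = 2 \left(\frac{e^{t}}{5} + \frac{4}{5}\right)^{9} e^{t}
M^(1)(0) = 2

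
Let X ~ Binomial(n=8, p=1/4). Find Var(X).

For X ~ Binomial(n=8, p=1/4):
Var(X) = \frac{3}{2}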